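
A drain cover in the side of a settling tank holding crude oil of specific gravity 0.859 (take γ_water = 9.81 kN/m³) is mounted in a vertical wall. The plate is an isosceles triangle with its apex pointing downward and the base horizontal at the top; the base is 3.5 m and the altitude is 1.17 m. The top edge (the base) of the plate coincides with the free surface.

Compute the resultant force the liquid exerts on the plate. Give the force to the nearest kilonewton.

F ≈ 7 kN

γ = 0.859 × 9.81 = 8.42679 kN/m³.
With the apex down, the centroid sits h/3 = 1.17/3 = 0.39 m below the base (the top edge), so the centroid depth is h_c = 0.39 m.
A = ½ × 3.5 × 1.17 = 2.0475 m².
Resultant F = γ·h_c·A = 8.42679 × 0.39 × 2.0475 = 6.729 kN.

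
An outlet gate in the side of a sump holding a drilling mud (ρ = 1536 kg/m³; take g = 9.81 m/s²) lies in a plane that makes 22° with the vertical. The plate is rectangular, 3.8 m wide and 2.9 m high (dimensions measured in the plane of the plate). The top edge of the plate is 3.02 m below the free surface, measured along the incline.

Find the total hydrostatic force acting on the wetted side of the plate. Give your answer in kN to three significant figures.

F ≈ 688 kN

γ = ρg = 1536 × 9.81 / 1000 = 15.06816 kN/m³.
The plate makes 22° with the vertical, i.e. θ = 90° − 22° = 68° to the horizontal. Measuring y along the incline from the free-surface line, vertical depth h = y·sinθ with sinθ = 0.927184.
The centroid lies 2.9/2 = 1.45 m below the top edge, so y_c = 3.02 + 1.45 = 4.47 m and h_c = 4.47 × 0.927184 = 4.14451 m.
A = 3.8 × 2.9 = 11.02 m².
Resultant F = γ·h_c·A = 15.06816 × 4.14451 × 11.02 = 688.201 kN.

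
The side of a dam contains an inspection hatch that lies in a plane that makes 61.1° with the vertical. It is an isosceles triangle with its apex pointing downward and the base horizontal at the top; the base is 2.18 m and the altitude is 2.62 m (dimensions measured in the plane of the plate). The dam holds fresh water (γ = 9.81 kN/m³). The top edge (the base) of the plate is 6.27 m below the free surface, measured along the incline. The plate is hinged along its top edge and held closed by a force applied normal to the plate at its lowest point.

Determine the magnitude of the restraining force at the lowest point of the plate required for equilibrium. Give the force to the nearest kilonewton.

P ≈ 34 kN

γ = 9.81 kN/m³.
The plate makes 61.1° with the vertical, i.e. θ = 90° − 61.1° = 28.9° to the horizontal. Measuring y along the incline from the free-surface line, vertical depth h = y·sinθ with sinθ = 0.483282.
With the apex down, the centroid sits h/3 = 2.62/3 = 0.873333 m below the base (the top edge), so y_c = 6.27 + 0.873333 = 7.14333 m and h_c = 7.14333 × 0.483282 = 3.45224 m.
A = ½ × 2.18 × 2.62 = 2.8558 m².
Resultant F = γ·h_c·A = 9.81 × 3.45224 × 2.8558 = 96.7159 kN.
I_c = b·h³/36 = 2.18 × 2.62³/36 = 1.08908 m⁴.
Centre of pressure: y_p = y_c + I_c/(y_c·A) = 7.14333 + 1.08908/(7.14333 × 2.8558) = 7.14333 + 0.0533865 = 7.19672 m along the plane.
The resultant acts 0.873333 + 0.0533865 = 0.92672 m (along the plate) below the hinge at the top edge, so the moment about the hinge is M = F × 0.92672 = 96.7159 × 0.92672 = 89.6286 kN·m.
A normal force at the bottom, 2.62 m from the hinge, must supply this moment: P = 89.6286/2.62 = 34.2094 kN.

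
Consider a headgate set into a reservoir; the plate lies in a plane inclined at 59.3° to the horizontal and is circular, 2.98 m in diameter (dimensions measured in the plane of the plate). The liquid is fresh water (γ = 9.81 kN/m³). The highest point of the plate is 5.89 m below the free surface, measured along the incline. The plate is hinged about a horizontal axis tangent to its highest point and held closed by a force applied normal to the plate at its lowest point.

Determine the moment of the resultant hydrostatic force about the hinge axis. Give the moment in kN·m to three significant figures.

γ = 9.81 kN/m³.
Let θ = 59.3° be the plate's angle to the horizontal; measure y along the incline from where the plane meets the free surface. Vertical depth h = y·sinθ with sinθ = 0.859852.
The centroid is at the centre, 1.49 m below the top of the plate, so y_c = 5.89 + 1.49 = 7.38 m and h_c = 7.38 × 0.859852 = 6.34571 m.
A = π(1.49)² = 6.97465 m².
Resultant F = γ·h_c·A = 9.81 × 6.34571 × 6.97465 = 434.182 kN.
I_c = πr⁴/4 = π × 1.49⁴/4 = 3.87111 m⁴.
Centre of pressure: y_p = y_c + I_c/(y_c·A) = 7.38 + 3.87111/(7.38 × 6.97465) = 7.38 + 0.0752067 = 7.45521 m along the plane.
The resultant acts 1.49 + 0.0752067 = 1.56521 m (along the plate) below the hinge at the top edge, so the moment about the hinge is M = F × 1.56521 = 434.182 × 1.56521 = 679.586 kN·m.

M ≈ 680 kN·m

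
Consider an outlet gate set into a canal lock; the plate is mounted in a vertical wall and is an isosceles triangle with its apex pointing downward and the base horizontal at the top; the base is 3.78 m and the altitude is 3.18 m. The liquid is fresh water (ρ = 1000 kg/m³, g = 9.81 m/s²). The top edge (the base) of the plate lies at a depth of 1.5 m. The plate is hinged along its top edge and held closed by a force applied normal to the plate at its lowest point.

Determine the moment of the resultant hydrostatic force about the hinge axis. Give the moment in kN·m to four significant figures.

γ = ρg = 1000 × 9.81 = 9810 N/m³ = 9.81 kN/m³.
With the apex down, the centroid sits h/3 = 3.18/3 = 1.06 m below the base (the top edge), so the centroid depth is h_c = 1.5 + 1.06 = 2.56 m.
A = ½ × 3.78 × 3.18 = 6.0102 m².
Resultant F = γ·h_c·A = 9.81 × 2.56 × 6.0102 = 150.938 kN.
I_c = b·h³/36 = 3.78 × 3.18³/36 = 3.37653 m⁴.
Centre of pressure: y_p = y_c + I_c/(y_c·A) = 2.56 + 3.37653/(2.56 × 6.0102) = 2.56 + 0.219453 = 2.77945 m along the plane.
The resultant acts 1.06 + 0.219453 = 1.27945 m (along the plate) below the hinge at the top edge, so the moment about the hinge is M = F × 1.27945 = 150.938 × 1.27945 = 193.118 kN·m.

M ≈ 193.1 kN·m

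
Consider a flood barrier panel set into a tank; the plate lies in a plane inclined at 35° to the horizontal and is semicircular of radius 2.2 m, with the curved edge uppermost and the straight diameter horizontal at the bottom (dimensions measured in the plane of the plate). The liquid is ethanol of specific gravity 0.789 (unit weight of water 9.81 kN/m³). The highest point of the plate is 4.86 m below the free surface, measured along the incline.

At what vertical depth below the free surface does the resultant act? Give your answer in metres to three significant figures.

γ = 0.789 × 9.81 = 7.74009 kN/m³.
Let θ = 35° be the plate's angle to the horizontal; measure y along the incline from where the plane meets the free surface. Vertical depth h = y·sinθ with sinθ = 0.573576.
The centroid lies 4r/(3π) = 0.933709 m above the diameter, so r − 4r/(3π) = 2.2 − 0.933709 = 1.26629 m below the topmost point, so y_c = 4.86 + 1.26629 = 6.12629 m and h_c = 6.12629 × 0.573576 = 3.51389 m.
A = πr²/2 = π × 2.2²/2 = 7.60265 m².
Resultant F = γ·h_c·A = 7.74009 × 3.51389 × 7.60265 = 206.776 kN.
I_c = (π/8 − 8/(9π))·r⁴ = 0.109757 × 2.2⁴ = 2.57112 m⁴.
Centre of pressure: y_p = y_c + I_c/(y_c·A) = 6.12629 + 2.57112/(6.12629 × 7.60265) = 6.12629 + 0.0552026 = 6.18149 m along the plane.
Vertically, h_p = y_p·sinθ = 6.18149 × 0.573576 = 3.54555 m.

h_p = 3.55 m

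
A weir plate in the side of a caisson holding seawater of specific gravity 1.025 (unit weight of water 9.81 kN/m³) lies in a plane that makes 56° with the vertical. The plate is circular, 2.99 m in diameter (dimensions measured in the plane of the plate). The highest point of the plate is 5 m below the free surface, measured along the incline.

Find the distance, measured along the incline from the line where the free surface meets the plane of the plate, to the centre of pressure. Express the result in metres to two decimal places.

γ = 1.025 × 9.81 = 10.05525 kN/m³.
The plate makes 56° with the vertical, i.e. θ = 90° − 56° = 34° to the horizontal. Measuring y along the incline from the free-surface line, vertical depth h = y·sinθ with sinθ = 0.559193.
The centroid is at the centre, 1.495 m below the top of the plate, so y_c = 5 + 1.495 = 6.495 m and h_c = 6.495 × 0.559193 = 3.63196 m.
A = π(1.495)² = 7.02154 m².
Resultant F = γ·h_c·A = 10.05525 × 3.63196 × 7.02154 = 256.429 kN.
I_c = πr⁴/4 = π × 1.495⁴/4 = 3.92333 m⁴.
Centre of pressure: y_p = y_c + I_c/(y_c·A) = 6.495 + 3.92333/(6.495 × 7.02154) = 6.495 + 0.0860287 = 6.58103 m along the plane.

y_p = 6.58 m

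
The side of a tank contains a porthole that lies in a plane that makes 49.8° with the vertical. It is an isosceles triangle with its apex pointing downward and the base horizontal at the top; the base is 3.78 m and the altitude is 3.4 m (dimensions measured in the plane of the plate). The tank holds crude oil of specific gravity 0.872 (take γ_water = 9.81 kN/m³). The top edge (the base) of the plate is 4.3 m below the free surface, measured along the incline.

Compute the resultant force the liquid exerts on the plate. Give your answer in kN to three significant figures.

F ≈ 193 kN

γ = 0.872 × 9.81 = 8.55432 kN/m³.
The plate makes 49.8° with the vertical, i.e. θ = 90° − 49.8° = 40.2° to the horizontal. Measuring y along the incline from the free-surface line, vertical depth h = y·sinθ with sinθ = 0.645458.
With the apex down, the centroid sits h/3 = 3.4/3 = 1.13333 m below the base (the top edge), so y_c = 4.3 + 1.13333 = 5.43333 m and h_c = 5.43333 × 0.645458 = 3.50699 m.
A = ½ × 3.78 × 3.4 = 6.426 m².
Resultant F = γ·h_c·A = 8.55432 × 3.50699 × 6.426 = 192.779 kN.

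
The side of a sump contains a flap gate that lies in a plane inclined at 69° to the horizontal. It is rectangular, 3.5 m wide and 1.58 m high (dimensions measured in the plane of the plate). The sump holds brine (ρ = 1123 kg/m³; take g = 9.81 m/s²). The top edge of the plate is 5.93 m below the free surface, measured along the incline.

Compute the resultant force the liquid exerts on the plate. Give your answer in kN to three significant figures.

γ = ρg = 1123 × 9.81 / 1000 = 11.01663 kN/m³.
Let θ = 69° be the plate's angle to the horizontal; measure y along the incline from where the plane meets the free surface. Vertical depth h = y·sinθ with sinθ = 0.933580.
The centroid lies 1.58/2 = 0.79 m below the top edge, so y_c = 5.93 + 0.79 = 6.72 m and h_c = 6.72 × 0.933580 = 6.27366 m.
A = 3.5 × 1.58 = 5.53 m².
Resultant F = γ·h_c·A = 11.01663 × 6.27366 × 5.53 = 382.204 kN.

F ≈ 382 kN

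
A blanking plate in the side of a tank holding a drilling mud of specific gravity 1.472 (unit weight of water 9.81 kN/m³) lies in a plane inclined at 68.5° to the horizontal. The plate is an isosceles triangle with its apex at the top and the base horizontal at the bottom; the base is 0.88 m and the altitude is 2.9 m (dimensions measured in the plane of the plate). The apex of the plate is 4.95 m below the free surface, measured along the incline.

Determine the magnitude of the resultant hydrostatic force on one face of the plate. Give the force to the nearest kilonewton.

F ≈ 118 kN

γ = 1.472 × 9.81 = 14.44032 kN/m³.
Let θ = 68.5° be the plate's angle to the horizontal; measure y along the incline from where the plane meets the free surface. Vertical depth h = y·sinθ with sinθ = 0.930418.
With the apex up, the centroid sits 2h/3 = 2 × 2.9/3 = 1.93333 m below the apex, so y_c = 4.95 + 1.93333 = 6.88333 m and h_c = 6.88333 × 0.930418 = 6.40437 m.
A = ½ × 0.88 × 2.9 = 1.276 m².
Resultant F = γ·h_c·A = 14.44032 × 6.40437 × 1.276 = 118.006 kN.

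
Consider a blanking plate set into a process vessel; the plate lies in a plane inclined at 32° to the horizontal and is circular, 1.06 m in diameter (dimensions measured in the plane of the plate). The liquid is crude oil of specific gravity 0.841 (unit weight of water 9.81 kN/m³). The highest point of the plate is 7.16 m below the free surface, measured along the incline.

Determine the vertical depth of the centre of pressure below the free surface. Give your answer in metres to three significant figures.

h_p = 4.08 m

γ = 0.841 × 9.81 = 8.25021 kN/m³.
Let θ = 32° be the plate's angle to the horizontal; measure y along the incline from where the plane meets the free surface. Vertical depth h = y·sinθ with sinθ = 0.529919.
The centroid is at the centre, 0.53 m below the top of the plate, so y_c = 7.16 + 0.53 = 7.69 m and h_c = 7.69 × 0.529919 = 4.07508 m.
A = π(0.53)² = 0.882473 m².
Resultant F = γ·h_c·A = 8.25021 × 4.07508 × 0.882473 = 29.669 kN.
I_c = πr⁴/4 = π × 0.53⁴/4 = 0.0619717 m⁴.
Centre of pressure: y_p = y_c + I_c/(y_c·A) = 7.69 + 0.0619717/(7.69 × 0.882473) = 7.69 + 0.00913199 = 7.69913 m along the plane.
Vertically, h_p = y_p·sinθ = 7.69913 × 0.529919 = 4.07992 m.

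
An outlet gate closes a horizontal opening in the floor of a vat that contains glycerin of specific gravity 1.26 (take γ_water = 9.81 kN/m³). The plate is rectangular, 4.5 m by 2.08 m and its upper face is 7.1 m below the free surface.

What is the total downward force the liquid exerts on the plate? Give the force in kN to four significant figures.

γ = 1.26 × 9.81 = 12.3606 kN/m³.
The plate is horizontal, so pressure is uniform at p = γ·h = 12.3606 × 7.1 = 87.7603 kN/m².
A = 4.5 × 2.08 = 9.36 m².
F = p·A = 87.7603 × 9.36 = 821.436 kN.

F ≈ 821.4 kN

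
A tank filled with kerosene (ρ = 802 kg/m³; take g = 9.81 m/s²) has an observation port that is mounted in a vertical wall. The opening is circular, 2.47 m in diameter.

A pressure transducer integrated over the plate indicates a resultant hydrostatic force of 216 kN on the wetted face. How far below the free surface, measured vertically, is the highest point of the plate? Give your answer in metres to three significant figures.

γ = ρg = 802 × 9.81 / 1000 = 7.86762 kN/m³.
A = π(1.235)² = 4.79164 m².
From F = γ·h_c·A, the centroid depth is h_c = 216/(7.86762 × 4.79164) = 5.72962 m.
The centroid is at the centre, 1.235 m below the top of the plate, so the highest point sits at h_top = 5.72962 − 1.235 = 4.49462 m below the surface.

d_top ≈ 4.49 m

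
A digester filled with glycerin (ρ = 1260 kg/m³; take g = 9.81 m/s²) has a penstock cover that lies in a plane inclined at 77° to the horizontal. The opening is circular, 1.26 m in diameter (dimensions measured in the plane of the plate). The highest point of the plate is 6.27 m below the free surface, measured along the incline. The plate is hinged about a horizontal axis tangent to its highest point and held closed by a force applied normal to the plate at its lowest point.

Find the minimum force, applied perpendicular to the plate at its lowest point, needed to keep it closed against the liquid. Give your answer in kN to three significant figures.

γ = ρg = 1260 × 9.81 / 1000 = 12.3606 kN/m³.
Let θ = 77° be the plate's angle to the horizontal; measure y along the incline from where the plane meets the free surface. Vertical depth h = y·sinθ with sinθ = 0.974370.
The centroid is at the centre, 0.63 m below the top of the plate, so y_c = 6.27 + 0.63 = 6.9 m and h_c = 6.9 × 0.974370 = 6.72315 m.
A = π(0.63)² = 1.2469 m².
Resultant F = γ·h_c·A = 12.3606 × 6.72315 × 1.2469 = 103.62 kN.
I_c = πr⁴/4 = π × 0.63⁴/4 = 0.123723 m⁴.
Centre of pressure: y_p = y_c + I_c/(y_c·A) = 6.9 + 0.123723/(6.9 × 1.2469) = 6.9 + 0.0143804 = 6.91438 m along the plane.
The resultant acts 0.63 + 0.0143804 = 0.64438 m (along the plate) below the hinge at the top edge, so the moment about the hinge is M = F × 0.64438 = 103.62 × 0.64438 = 66.7707 kN·m.
A normal force at the bottom, 1.26 m from the hinge, must supply this moment: P = 66.7707/1.26 = 52.9926 kN.

P ≈ 53.0 kN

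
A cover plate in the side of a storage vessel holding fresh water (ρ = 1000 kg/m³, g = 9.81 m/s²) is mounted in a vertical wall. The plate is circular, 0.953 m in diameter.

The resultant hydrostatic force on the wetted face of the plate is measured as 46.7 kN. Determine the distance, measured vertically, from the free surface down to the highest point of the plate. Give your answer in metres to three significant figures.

d_top ≈ 6.20 m

γ = ρg = 1000 × 9.81 = 9810 N/m³ = 9.81 kN/m³.
A = π(0.4765)² = 0.713306 m².
From F = γ·h_c·A, the centroid depth is h_c = 46.7/(9.81 × 0.713306) = 6.67378 m.
The centroid is at the centre, 0.4765 m below the top of the plate, so the highest point sits at h_top = 6.67378 − 0.4765 = 6.19728 m below the surface.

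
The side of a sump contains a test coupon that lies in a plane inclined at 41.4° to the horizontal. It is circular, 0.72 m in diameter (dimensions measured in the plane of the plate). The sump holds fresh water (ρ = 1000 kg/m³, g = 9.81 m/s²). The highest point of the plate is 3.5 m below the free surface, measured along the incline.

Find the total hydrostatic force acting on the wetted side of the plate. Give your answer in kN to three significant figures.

F ≈ 10.2 kN

γ = ρg = 1000 × 9.81 = 9810 N/m³ = 9.81 kN/m³.
Let θ = 41.4° be the plate's angle to the horizontal; measure y along the incline from where the plane meets the free surface. Vertical depth h = y·sinθ with sinθ = 0.661312.
The centroid is at the centre, 0.36 m below the top of the plate, so y_c = 3.5 + 0.36 = 3.86 m and h_c = 3.86 × 0.661312 = 2.55266 m.
A = π(0.36)² = 0.40715 m².
Resultant F = γ·h_c·A = 9.81 × 2.55266 × 0.40715 = 10.1957 kN.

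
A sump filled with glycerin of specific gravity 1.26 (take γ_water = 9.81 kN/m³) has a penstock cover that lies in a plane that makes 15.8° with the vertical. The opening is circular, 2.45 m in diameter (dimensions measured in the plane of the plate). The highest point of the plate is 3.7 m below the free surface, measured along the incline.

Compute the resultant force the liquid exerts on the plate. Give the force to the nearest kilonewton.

F ≈ 276 kN

γ = 1.26 × 9.81 = 12.3606 kN/m³.
The plate makes 15.8° with the vertical, i.e. θ = 90° − 15.8° = 74.2° to the horizontal. Measuring y along the incline from the free-surface line, vertical depth h = y·sinθ with sinθ = 0.962218.
The centroid is at the centre, 1.225 m below the top of the plate, so y_c = 3.7 + 1.225 = 4.925 m and h_c = 4.925 × 0.962218 = 4.73892 m.
A = π(1.225)² = 4.71435 m².
Resultant F = γ·h_c·A = 12.3606 × 4.73892 × 4.71435 = 276.147 kN.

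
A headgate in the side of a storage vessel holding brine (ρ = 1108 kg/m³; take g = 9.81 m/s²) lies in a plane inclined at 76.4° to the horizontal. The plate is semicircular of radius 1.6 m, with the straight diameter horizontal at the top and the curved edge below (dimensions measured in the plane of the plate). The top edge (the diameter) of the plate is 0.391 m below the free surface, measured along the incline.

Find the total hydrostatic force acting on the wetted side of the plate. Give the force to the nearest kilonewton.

γ = ρg = 1108 × 9.81 / 1000 = 10.86948 kN/m³.
Let θ = 76.4° be the plate's angle to the horizontal; measure y along the incline from where the plane meets the free surface. Vertical depth h = y·sinθ with sinθ = 0.971961.
The centroid of a semicircle lies 4r/(3π) = 0.679061 m from the diameter, here below the top edge, so y_c = 0.391 + 0.679061 = 1.07006 m and h_c = 1.07006 × 0.971961 = 1.04006 m.
A = πr²/2 = π × 1.6²/2 = 4.02124 m².
Resultant F = γ·h_c·A = 10.86948 × 1.04006 × 4.02124 = 45.4598 kN.

F ≈ 45 kN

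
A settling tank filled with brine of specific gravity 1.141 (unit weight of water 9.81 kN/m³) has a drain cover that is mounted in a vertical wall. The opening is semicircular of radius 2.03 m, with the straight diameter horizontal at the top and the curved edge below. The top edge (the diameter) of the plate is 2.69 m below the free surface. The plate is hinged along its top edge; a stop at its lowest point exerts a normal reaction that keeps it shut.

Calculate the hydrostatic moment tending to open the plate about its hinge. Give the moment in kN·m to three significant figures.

γ = 1.141 × 9.81 = 11.19321 kN/m³.
The centroid of a semicircle lies 4r/(3π) = 0.861559 m from the diameter, here below the top edge, so the centroid depth is h_c = 2.69 + 0.861559 = 3.55156 m.
A = πr²/2 = π × 2.03²/2 = 6.47309 m².
Resultant F = γ·h_c·A = 11.19321 × 3.55156 × 6.47309 = 257.327 kN.
I_c = (π/8 − 8/(9π))·r⁴ = 0.109757 × 2.03⁴ = 1.86387 m⁴.
Centre of pressure: y_p = y_c + I_c/(y_c·A) = 3.55156 + 1.86387/(3.55156 × 6.47309) = 3.55156 + 0.0810746 = 3.63263 m along the plane.
The resultant acts 0.861559 + 0.0810746 = 0.942634 m (along the plate) below the hinge at the top edge, so the moment about the hinge is M = F × 0.942634 = 257.327 × 0.942634 = 242.565 kN·m.

M ≈ 243 kN·m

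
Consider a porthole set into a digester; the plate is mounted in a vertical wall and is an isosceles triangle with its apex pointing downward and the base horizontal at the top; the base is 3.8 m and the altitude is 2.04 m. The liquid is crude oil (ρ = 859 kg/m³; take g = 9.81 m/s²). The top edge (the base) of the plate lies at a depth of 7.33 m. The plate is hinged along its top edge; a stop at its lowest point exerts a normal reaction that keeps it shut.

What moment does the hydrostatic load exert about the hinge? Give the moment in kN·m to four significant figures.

γ = ρg = 859 × 9.81 / 1000 = 8.42679 kN/m³.
With the apex down, the centroid sits h/3 = 2.04/3 = 0.68 m below the base (the top edge), so the centroid depth is h_c = 7.33 + 0.68 = 8.01 m.
A = ½ × 3.8 × 2.04 = 3.876 m².
Resultant F = γ·h_c·A = 8.42679 × 8.01 × 3.876 = 261.625 kN.
I_c = b·h³/36 = 3.8 × 2.04³/36 = 0.896131 m⁴.
Centre of pressure: y_p = y_c + I_c/(y_c·A) = 8.01 + 0.896131/(8.01 × 3.876) = 8.01 + 0.0288639 = 8.03886 m along the plane.
The resultant acts 0.68 + 0.0288639 = 0.708864 m (along the plate) below the hinge at the top edge, so the moment about the hinge is M = F × 0.708864 = 261.625 × 0.708864 = 185.457 kN·m.

M ≈ 185.5 kN·m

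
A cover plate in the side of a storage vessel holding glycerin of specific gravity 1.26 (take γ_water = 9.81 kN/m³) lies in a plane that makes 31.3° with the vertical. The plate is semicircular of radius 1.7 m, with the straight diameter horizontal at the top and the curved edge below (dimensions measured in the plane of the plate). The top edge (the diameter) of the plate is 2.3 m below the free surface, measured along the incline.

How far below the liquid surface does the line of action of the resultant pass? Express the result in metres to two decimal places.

h_p = 2.64 m

γ = 1.26 × 9.81 = 12.3606 kN/m³.
The plate makes 31.3° with the vertical, i.e. θ = 90° − 31.3° = 58.7° to the horizontal. Measuring y along the incline from the free-surface line, vertical depth h = y·sinθ with sinθ = 0.854459.
The centroid of a semicircle lies 4r/(3π) = 0.721502 m from the diameter, here below the top edge, so y_c = 2.3 + 0.721502 = 3.0215 m and h_c = 3.0215 × 0.854459 = 2.58175 m.
A = πr²/2 = π × 1.7²/2 = 4.5396 m².
Resultant F = γ·h_c·A = 12.3606 × 2.58175 × 4.5396 = 144.868 kN.
I_c = (π/8 − 8/(9π))·r⁴ = 0.109757 × 1.7⁴ = 0.916701 m⁴.
Centre of pressure: y_p = y_c + I_c/(y_c·A) = 3.0215 + 0.916701/(3.0215 × 4.5396) = 3.0215 + 0.0668325 = 3.08833 m along the plane.
Vertically, h_p = y_p·sinθ = 3.08833 × 0.854459 = 2.63885 m.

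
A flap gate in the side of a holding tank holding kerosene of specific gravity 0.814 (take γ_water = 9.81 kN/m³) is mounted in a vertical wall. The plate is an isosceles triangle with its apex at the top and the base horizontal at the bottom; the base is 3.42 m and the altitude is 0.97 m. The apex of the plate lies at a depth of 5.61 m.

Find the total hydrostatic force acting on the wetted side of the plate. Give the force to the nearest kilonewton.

F ≈ 83 kN

γ = 0.814 × 9.81 = 7.98534 kN/m³.
With the apex up, the centroid sits 2h/3 = 2 × 0.97/3 = 0.646667 m below the apex, so the centroid depth is h_c = 5.61 + 0.646667 = 6.25667 m.
A = ½ × 3.42 × 0.97 = 1.6587 m².
Resultant F = γ·h_c·A = 7.98534 × 6.25667 × 1.6587 = 82.8714 kN.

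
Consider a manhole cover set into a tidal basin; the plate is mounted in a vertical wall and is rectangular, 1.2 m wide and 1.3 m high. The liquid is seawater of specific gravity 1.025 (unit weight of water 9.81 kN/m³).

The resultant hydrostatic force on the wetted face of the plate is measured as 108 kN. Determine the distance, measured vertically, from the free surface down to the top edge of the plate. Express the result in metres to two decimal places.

d_top ≈ 6.24 m

γ = 1.025 × 9.81 = 10.05525 kN/m³.
A = 1.2 × 1.3 = 1.56 m².
From F = γ·h_c·A, the centroid depth is h_c = 108/(10.05525 × 1.56) = 6.88504 m.
The centroid lies 1.3/2 = 0.65 m below the top edge, so the top edge sits at h_top = 6.88504 − 0.65 = 6.23504 m below the surface.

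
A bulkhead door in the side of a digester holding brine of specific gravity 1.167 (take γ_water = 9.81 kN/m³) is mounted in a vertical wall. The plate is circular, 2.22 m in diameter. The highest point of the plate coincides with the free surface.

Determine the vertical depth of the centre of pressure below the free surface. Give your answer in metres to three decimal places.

h_p = 1.388 m

γ = 1.167 × 9.81 = 11.44827 kN/m³.
The centroid is at the centre, 1.11 m below the top of the plate, so the centroid depth is h_c = 1.11 m.
A = π(1.11)² = 3.87076 m².
Resultant F = γ·h_c·A = 11.44827 × 1.11 × 3.87076 = 49.188 kN.
I_c = πr⁴/4 = π × 1.11⁴/4 = 1.19229 m⁴.
Centre of pressure: y_p = y_c + I_c/(y_c·A) = 1.11 + 1.19229/(1.11 × 3.87076) = 1.11 + 0.2775 = 1.3875 m along the plane.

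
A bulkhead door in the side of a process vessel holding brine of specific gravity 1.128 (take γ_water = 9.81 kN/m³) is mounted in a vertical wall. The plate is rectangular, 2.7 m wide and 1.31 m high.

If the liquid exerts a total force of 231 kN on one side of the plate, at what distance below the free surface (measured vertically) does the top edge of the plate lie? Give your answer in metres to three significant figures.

d_top ≈ 5.25 m

γ = 1.128 × 9.81 = 11.06568 kN/m³.
A = 2.7 × 1.31 = 3.537 m².
From F = γ·h_c·A, the centroid depth is h_c = 231/(11.06568 × 3.537) = 5.90199 m.
The centroid lies 1.31/2 = 0.655 m below the top edge, so the top edge sits at h_top = 5.90199 − 0.655 = 5.24699 m below the surface.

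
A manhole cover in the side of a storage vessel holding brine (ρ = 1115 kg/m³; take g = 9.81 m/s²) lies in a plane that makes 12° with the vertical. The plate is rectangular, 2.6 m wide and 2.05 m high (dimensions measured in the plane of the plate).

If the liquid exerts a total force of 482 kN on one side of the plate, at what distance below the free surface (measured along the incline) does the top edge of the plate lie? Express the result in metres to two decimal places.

y_top ≈ 7.43 m

γ = ρg = 1115 × 9.81 / 1000 = 10.93815 kN/m³.
A = 2.6 × 2.05 = 5.33 m².
From F = γ·h_c·A, the centroid depth is h_c = 482/(10.93815 × 5.33) = 8.26753 m.
The plate makes 12° with the vertical, i.e. θ = 90° − 12° = 78° to the horizontal. Measuring y along the incline from the free-surface line, vertical depth h = y·sinθ with sinθ = 0.978148.
Along the incline, y_c = h_c/sinθ = 8.26753/0.978148 = 8.45223 m.
The centroid lies 2.05/2 = 1.025 m below the top edge, so the top edge sits at y_top = 8.45223 − 1.025 = 7.42723 m along the incline.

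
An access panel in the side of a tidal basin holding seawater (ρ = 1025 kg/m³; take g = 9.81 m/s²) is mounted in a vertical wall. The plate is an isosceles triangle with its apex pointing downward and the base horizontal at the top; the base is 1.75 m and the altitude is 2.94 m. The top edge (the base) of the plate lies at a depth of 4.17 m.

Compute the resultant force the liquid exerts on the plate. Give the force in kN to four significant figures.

γ = ρg = 1025 × 9.81 / 1000 = 10.05525 kN/m³.
With the apex down, the centroid sits h/3 = 2.94/3 = 0.98 m below the base (the top edge), so the centroid depth is h_c = 4.17 + 0.98 = 5.15 m.
A = ½ × 1.75 × 2.94 = 2.5725 m².
Resultant F = γ·h_c·A = 10.05525 × 5.15 × 2.5725 = 133.216 kN.

F ≈ 133.2 kN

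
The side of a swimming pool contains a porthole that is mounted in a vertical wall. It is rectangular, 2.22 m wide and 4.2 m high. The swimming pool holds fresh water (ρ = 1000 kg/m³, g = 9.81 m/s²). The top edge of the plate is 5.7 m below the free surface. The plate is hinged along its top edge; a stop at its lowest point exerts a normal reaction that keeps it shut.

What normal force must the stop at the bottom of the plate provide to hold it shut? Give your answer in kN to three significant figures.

γ = ρg = 1000 × 9.81 = 9810 N/m³ = 9.81 kN/m³.
The centroid lies 4.2/2 = 2.1 m below the top edge, so the centroid depth is h_c = 5.7 + 2.1 = 7.8 m.
A = 2.22 × 4.2 = 9.324 m².
Resultant F = γ·h_c·A = 9.81 × 7.8 × 9.324 = 713.454 kN.
I_c = b·h³/12 = 2.22 × 4.2³/12 = 13.7063 m⁴.
Centre of pressure: y_p = y_c + I_c/(y_c·A) = 7.8 + 13.7063/(7.8 × 9.324) = 7.8 + 0.188462 = 7.98846 m along the plane.
The resultant acts 2.1 + 0.188462 = 2.28846 m (along the plate) below the hinge at the top edge, so the moment about the hinge is M = F × 2.28846 = 713.454 × 2.28846 = 1632.71 kN·m.
A normal force at the bottom, 4.2 m from the hinge, must supply this moment: P = 1632.71/4.2 = 388.74 kN.

P ≈ 389 kN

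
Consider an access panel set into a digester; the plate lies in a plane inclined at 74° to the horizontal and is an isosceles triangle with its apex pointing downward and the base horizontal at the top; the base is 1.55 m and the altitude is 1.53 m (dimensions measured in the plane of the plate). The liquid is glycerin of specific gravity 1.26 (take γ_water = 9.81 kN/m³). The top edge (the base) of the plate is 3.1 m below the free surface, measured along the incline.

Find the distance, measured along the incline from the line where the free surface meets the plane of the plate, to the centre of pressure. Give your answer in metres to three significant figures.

γ = 1.26 × 9.81 = 12.3606 kN/m³.
Let θ = 74° be the plate's angle to the horizontal; measure y along the incline from where the plane meets the free surface. Vertical depth h = y·sinθ with sinθ = 0.961262.
With the apex down, the centroid sits h/3 = 1.53/3 = 0.51 m below the base (the top edge), so y_c = 3.1 + 0.51 = 3.61 m and h_c = 3.61 × 0.961262 = 3.47016 m.
A = ½ × 1.55 × 1.53 = 1.18575 m².
Resultant F = γ·h_c·A = 12.3606 × 3.47016 × 1.18575 = 50.8607 kN.
I_c = b·h³/36 = 1.55 × 1.53³/36 = 0.154207 m⁴.
Centre of pressure: y_p = y_c + I_c/(y_c·A) = 3.61 + 0.154207/(3.61 × 1.18575) = 3.61 + 0.036025 = 3.64602 m along the plane.

y_p = 3.65 m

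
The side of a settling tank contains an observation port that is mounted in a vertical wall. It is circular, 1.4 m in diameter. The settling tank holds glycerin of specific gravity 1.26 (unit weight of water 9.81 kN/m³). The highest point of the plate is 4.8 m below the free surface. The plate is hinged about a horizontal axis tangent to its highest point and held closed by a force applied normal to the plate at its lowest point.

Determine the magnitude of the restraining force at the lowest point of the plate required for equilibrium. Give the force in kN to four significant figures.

P ≈ 53.99 kN

γ = 1.26 × 9.81 = 12.3606 kN/m³.
The centroid is at the centre, 0.7 m below the top of the plate, so the centroid depth is h_c = 4.8 + 0.7 = 5.5 m.
A = π(0.7)² = 1.53938 m².
Resultant F = γ·h_c·A = 12.3606 × 5.5 × 1.53938 = 104.652 kN.
I_c = πr⁴/4 = π × 0.7⁴/4 = 0.188574 m⁴.
Centre of pressure: y_p = y_c + I_c/(y_c·A) = 5.5 + 0.188574/(5.5 × 1.53938) = 5.5 + 0.0222727 = 5.52227 m along the plane.
The resultant acts 0.7 + 0.0222727 = 0.722273 m (along the plate) below the hinge at the top edge, so the moment about the hinge is M = F × 0.722273 = 104.652 × 0.722273 = 75.5873 kN·m.
A normal force at the bottom, 1.4 m from the hinge, must supply this moment: P = 75.5873/1.4 = 53.9909 kN.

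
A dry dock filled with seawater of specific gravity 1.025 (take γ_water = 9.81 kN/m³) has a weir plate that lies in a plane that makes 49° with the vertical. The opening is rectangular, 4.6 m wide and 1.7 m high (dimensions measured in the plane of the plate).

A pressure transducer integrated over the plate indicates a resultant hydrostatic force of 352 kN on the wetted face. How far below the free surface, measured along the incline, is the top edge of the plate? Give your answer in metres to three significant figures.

γ = 1.025 × 9.81 = 10.05525 kN/m³.
A = 4.6 × 1.7 = 7.82 m².
From F = γ·h_c·A, the centroid depth is h_c = 352/(10.05525 × 7.82) = 4.47655 m.
The plate makes 49° with the vertical, i.e. θ = 90° − 49° = 41° to the horizontal. Measuring y along the incline from the free-surface line, vertical depth h = y·sinθ with sinθ = 0.656059.
Along the incline, y_c = h_c/sinθ = 4.47655/0.656059 = 6.8234 m.
The centroid lies 1.7/2 = 0.85 m below the top edge, so the top edge sits at y_top = 6.8234 − 0.85 = 5.9734 m along the incline.

y_top ≈ 5.97 m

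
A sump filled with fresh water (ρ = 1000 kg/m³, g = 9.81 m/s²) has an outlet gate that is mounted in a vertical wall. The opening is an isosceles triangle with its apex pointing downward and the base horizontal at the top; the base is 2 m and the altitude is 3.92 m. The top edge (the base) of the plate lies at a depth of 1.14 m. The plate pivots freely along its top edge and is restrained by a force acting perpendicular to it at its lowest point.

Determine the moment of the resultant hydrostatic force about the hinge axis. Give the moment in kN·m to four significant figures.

γ = ρg = 1000 × 9.81 = 9810 N/m³ = 9.81 kN/m³.
With the apex down, the centroid sits h/3 = 3.92/3 = 1.30667 m below the base (the top edge), so the centroid depth is h_c = 1.14 + 1.30667 = 2.44667 m.
A = ½ × 2 × 3.92 = 3.92 m².
Resultant F = γ·h_c·A = 9.81 × 2.44667 × 3.92 = 94.0872 kN.
I_c = b·h³/36 = 2 × 3.92³/36 = 3.34646 m⁴.
Centre of pressure: y_p = y_c + I_c/(y_c·A) = 2.44667 + 3.34646/(2.44667 × 3.92) = 2.44667 + 0.348919 = 2.79559 m along the plane.
The resultant acts 1.30667 + 0.348919 = 1.65559 m (along the plate) below the hinge at the top edge, so the moment about the hinge is M = F × 1.65559 = 94.0872 × 1.65559 = 155.77 kN·m.

M ≈ 155.8 kN·m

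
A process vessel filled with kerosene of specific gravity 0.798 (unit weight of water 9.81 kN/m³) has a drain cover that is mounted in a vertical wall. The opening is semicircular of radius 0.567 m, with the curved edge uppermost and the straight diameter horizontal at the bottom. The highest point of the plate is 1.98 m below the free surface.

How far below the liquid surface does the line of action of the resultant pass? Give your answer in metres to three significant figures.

h_p = 2.32 m

γ = 0.798 × 9.81 = 7.82838 kN/m³.
The centroid lies 4r/(3π) = 0.240642 m above the diameter, so r − 4r/(3π) = 0.567 − 0.240642 = 0.326358 m below the topmost point, so the centroid depth is h_c = 1.98 + 0.326358 = 2.30636 m.
A = πr²/2 = π × 0.567²/2 = 0.504994 m².
Resultant F = γ·h_c·A = 7.82838 × 2.30636 × 0.504994 = 9.1177 kN.
I_c = (π/8 − 8/(9π))·r⁴ = 0.109757 × 0.567⁴ = 0.011344 m⁴.
Centre of pressure: y_p = y_c + I_c/(y_c·A) = 2.30636 + 0.011344/(2.30636 × 0.504994) = 2.30636 + 0.00973986 = 2.3161 m along the plane.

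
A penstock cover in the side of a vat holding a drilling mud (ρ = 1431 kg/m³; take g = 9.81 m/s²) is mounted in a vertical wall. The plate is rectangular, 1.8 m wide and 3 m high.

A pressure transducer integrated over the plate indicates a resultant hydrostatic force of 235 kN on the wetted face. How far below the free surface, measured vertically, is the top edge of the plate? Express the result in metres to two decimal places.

γ = ρg = 1431 × 9.81 / 1000 = 14.03811 kN/m³.
A = 1.8 × 3 = 5.4 m².
From F = γ·h_c·A, the centroid depth is h_c = 235/(14.03811 × 5.4) = 3.10003 m.
The centroid lies 3/2 = 1.5 m below the top edge, so the top edge sits at h_top = 3.10003 − 1.5 = 1.60003 m below the surface.

d_top ≈ 1.60 m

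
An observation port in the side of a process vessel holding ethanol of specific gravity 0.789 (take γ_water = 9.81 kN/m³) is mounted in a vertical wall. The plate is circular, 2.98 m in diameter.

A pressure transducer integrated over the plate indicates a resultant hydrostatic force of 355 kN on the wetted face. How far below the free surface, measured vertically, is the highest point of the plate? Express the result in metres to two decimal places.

γ = 0.789 × 9.81 = 7.74009 kN/m³.
A = π(1.49)² = 6.97465 m².
From F = γ·h_c·A, the centroid depth is h_c = 355/(7.74009 × 6.97465) = 6.57597 m.
The centroid is at the centre, 1.49 m below the top of the plate, so the highest point sits at h_top = 6.57597 − 1.49 = 5.08597 m below the surface.

d_top ≈ 5.09 m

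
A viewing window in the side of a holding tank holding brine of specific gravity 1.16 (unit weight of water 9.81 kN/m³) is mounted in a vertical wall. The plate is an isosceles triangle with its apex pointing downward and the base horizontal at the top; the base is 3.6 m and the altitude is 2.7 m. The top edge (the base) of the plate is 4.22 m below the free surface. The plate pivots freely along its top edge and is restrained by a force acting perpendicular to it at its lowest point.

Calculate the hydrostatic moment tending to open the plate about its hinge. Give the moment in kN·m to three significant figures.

M ≈ 277 kN·m

γ = 1.16 × 9.81 = 11.3796 kN/m³.
With the apex down, the centroid sits h/3 = 2.7/3 = 0.9 m below the base (the top edge), so the centroid depth is h_c = 4.22 + 0.9 = 5.12 m.
A = ½ × 3.6 × 2.7 = 4.86 m².
Resultant F = γ·h_c·A = 11.3796 × 5.12 × 4.86 = 283.161 kN.
I_c = b·h³/36 = 3.6 × 2.7³/36 = 1.9683 m⁴.
Centre of pressure: y_p = y_c + I_c/(y_c·A) = 5.12 + 1.9683/(5.12 × 4.86) = 5.12 + 0.0791016 = 5.1991 m along the plane.
The resultant acts 0.9 + 0.0791016 = 0.979102 m (along the plate) below the hinge at the top edge, so the moment about the hinge is M = F × 0.979102 = 283.161 × 0.979102 = 277.244 kN·m.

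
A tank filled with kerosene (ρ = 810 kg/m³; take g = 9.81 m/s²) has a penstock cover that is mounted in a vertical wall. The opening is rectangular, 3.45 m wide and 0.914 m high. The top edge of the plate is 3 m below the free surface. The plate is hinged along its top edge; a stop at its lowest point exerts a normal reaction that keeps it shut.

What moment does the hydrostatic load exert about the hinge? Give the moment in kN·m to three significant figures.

γ = ρg = 810 × 9.81 / 1000 = 7.9461 kN/m³.
The centroid lies 0.914/2 = 0.457 m below the top edge, so the centroid depth is h_c = 3 + 0.457 = 3.457 m.
A = 3.45 × 0.914 = 3.1533 m².
Resultant F = γ·h_c·A = 7.9461 × 3.457 × 3.1533 = 86.6201 kN.
I_c = b·h³/12 = 3.45 × 0.914³/12 = 0.219521 m⁴.
Centre of pressure: y_p = y_c + I_c/(y_c·A) = 3.457 + 0.219521/(3.457 × 3.1533) = 3.457 + 0.0201378 = 3.47714 m along the plane.
The resultant acts 0.457 + 0.0201378 = 0.477138 m (along the plate) below the hinge at the top edge, so the moment about the hinge is M = F × 0.477138 = 86.6201 × 0.477138 = 41.3297 kN·m.

M ≈ 41.3 kN·m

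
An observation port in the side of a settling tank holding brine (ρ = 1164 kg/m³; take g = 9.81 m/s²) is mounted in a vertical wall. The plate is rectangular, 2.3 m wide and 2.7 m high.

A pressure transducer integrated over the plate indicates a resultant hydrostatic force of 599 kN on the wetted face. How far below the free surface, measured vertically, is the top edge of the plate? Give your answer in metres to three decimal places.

γ = ρg = 1164 × 9.81 / 1000 = 11.41884 kN/m³.
A = 2.3 × 2.7 = 6.21 m².
From F = γ·h_c·A, the centroid depth is h_c = 599/(11.41884 × 6.21) = 8.44721 m.
The centroid lies 2.7/2 = 1.35 m below the top edge, so the top edge sits at h_top = 8.44721 − 1.35 = 7.09721 m below the surface.

d_top ≈ 7.097 m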